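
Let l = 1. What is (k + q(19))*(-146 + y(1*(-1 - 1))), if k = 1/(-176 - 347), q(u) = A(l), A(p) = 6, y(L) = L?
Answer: -464276/523 ≈ -887.72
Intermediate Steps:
q(u) = 6
k = -1/523 (k = 1/(-523) = -1/523 ≈ -0.0019120)
(k + q(19))*(-146 + y(1*(-1 - 1))) = (-1/523 + 6)*(-146 + 1*(-1 - 1)) = 3137*(-146 + 1*(-2))/523 = 3137*(-146 - 2)/523 = (3137/523)*(-148) = -464276/523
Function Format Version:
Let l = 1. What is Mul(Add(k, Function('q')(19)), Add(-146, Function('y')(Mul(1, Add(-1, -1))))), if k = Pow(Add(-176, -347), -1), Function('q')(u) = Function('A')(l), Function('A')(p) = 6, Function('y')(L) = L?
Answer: Rational(-464276, 523) ≈ -887.72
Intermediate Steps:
Function('q')(u) = 6
k = Rational(-1, 523) (k = Pow(-523, -1) = Rational(-1, 523) ≈ -0.0019120)
Mul(Add(k, Function('q')(19)), Add(-146, Function('y')(Mul(1, Add(-1, -1))))) = Mul(Add(Rational(-1, 523), 6), Add(-146, Mul(1, Add(-1, -1)))) = Mul(Rational(3137, 523), Add(-146, Mul(1, -2))) = Mul(Rational(3137, 523), Add(-146, -2)) = Mul(Rational(3137, 523), -148) = Rational(-464276, 523)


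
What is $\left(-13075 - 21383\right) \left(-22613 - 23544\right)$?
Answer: $1590477906$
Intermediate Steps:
$\left(-13075 - 21383\right) \left(-22613 - 23544\right) = \left(-34458\right) \left(-46157\right) = 1590477906$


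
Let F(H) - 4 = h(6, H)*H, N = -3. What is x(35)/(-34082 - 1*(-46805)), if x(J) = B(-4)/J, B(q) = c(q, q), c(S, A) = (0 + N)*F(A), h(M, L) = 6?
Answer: 4/29687 ≈ 0.00013474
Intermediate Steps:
F(H) = 4 + 6*H
c(S, A) = -12 - 18*A (c(S, A) = (0 - 3)*(4 + 6*A) = -3*(4 + 6*A) = -12 - 18*A)
B(q) = -12 - 18*q
x(J) = 60/J (x(J) = (-12 - 18*(-4))/J = (-12 + 72)/J = 60/J)
x(35)/(-34082 - 1*(-46805)) = (60/35)/(-34082 - 1*(-46805)) = (60*(1/35))/(-34082 + 46805) = (12/7)/12723 = (12/7)*(1/12723) = 4/29687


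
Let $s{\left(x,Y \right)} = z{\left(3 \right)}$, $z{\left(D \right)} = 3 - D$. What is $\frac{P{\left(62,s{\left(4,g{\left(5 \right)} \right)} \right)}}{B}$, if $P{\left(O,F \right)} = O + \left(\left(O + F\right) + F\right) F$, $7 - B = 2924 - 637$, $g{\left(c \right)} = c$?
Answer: $- \frac{31}{1140} \approx -0.027193$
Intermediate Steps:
$s{\left(x,Y \right)} = 0$ ($s{\left(x,Y \right)} = 3 - 3 = 0$)
$B = -2280$ ($B = 7 - \left(2924 - 637\right) = 7 - 2287 = -2280$)
$P{\left(O,F \right)} = O + F \left(O + 2 F\right)$ ($P{\left(O,F \right)} = O + \left(\left(F + O\right) + F\right) F = O + \left(O + 2 F\right) F = O + F \left(O + 2 F\right)$)
$\frac{P{\left(62,s{\left(4,g{\left(5 \right)} \right)} \right)}}{B} = \frac{62 + 2 \cdot 0^{2} + 0 \cdot 62}{-2280} = \left(62 + 2 \cdot 0 + 0\right) \left(- \frac{1}{2280}\right) = \left(62 + 0 + 0\right) \left(- \frac{1}{2280}\right) = 62 \left(- \frac{1}{2280}\right) = - \frac{31}{1140}$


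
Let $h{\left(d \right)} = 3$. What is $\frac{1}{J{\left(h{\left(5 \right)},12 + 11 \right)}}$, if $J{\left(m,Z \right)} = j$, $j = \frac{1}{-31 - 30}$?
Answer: $-61$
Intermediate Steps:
$j = - \frac{1}{61}$ ($j = \frac{1}{-61} = - \frac{1}{61} \approx -0.016393$)
$J{\left(m,Z \right)} = - \frac{1}{61}$
$\frac{1}{J{\left(h{\left(5 \right)},12 + 11 \right)}} = \frac{1}{- \frac{1}{61}} = -61$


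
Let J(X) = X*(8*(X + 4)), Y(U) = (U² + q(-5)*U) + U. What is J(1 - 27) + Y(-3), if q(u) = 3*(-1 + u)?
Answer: 4636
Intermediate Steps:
q(u) = -3 + 3*u
Y(U) = U² - 17*U (Y(U) = (U² + (-3 + 3*(-5))*U) + U = (U² + (-3 - 15)*U) + U = (U² - 18*U) + U = U² - 17*U)
J(X) = X*(32 + 8*X) (J(X) = X*(8*(4 + X)) = X*(32 + 8*X))
J(1 - 27) + Y(-3) = 8*(1 - 27)*(4 + (1 - 27)) - 3*(-17 - 3) = 8*(-26)*(4 - 26) - 3*(-20) = 8*(-26)*(-22) + 60 = 4576 + 60 = 4636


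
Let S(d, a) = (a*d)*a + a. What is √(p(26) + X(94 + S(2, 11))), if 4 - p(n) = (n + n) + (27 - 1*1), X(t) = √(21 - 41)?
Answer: √(-74 + 2*I*√5) ≈ 0.25982 + 8.6062*I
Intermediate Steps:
S(d, a) = a + d*a² (S(d, a) = d*a² + a = a + d*a²)
X(t) = 2*I*√5 (X(t) = √(-20) = 2*I*√5)
p(n) = -22 - 2*n (p(n) = 4 - ((n + n) + (27 - 1*1)) = 4 - (2*n + (27 - 1)) = 4 - (2*n + 26) = 4 - (26 + 2*n) = 4 + (-26 - 2*n) = -22 - 2*n)
√(p(26) + X(94 + S(2, 11))) = √((-22 - 2*26) + 2*I*√5) = √((-22 - 52) + 2*I*√5) = √(-74 + 2*I*√5)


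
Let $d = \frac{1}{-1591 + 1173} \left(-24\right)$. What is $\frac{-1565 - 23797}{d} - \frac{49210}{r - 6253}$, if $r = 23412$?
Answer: $- \frac{15159096857}{34318} \approx -4.4172 \cdot 10^{5}$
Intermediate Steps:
$d = \frac{12}{209}$ ($d = \frac{1}{-418} \left(-24\right) = \left(- \frac{1}{418}\right) \left(-24\right) = \frac{12}{209} \approx 0.057416$)
$\frac{-1565 - 23797}{d} - \frac{49210}{r - 6253} = \frac{-1565 - 23797}{\frac{12}{209}} - \frac{49210}{23412 - 6253} = \left(-25362\right) \frac{209}{12} - \frac{49210}{23412 - 6253} = - \frac{883443}{2} - \frac{49210}{17159} = - \frac{15159096857}{34318}$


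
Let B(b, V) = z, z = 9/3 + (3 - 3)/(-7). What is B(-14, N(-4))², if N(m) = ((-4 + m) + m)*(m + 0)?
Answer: 9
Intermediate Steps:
z = 3 (z = 9*(⅓) + 0*(-⅐) = 3 + 0 = 3)
N(m) = m*(-4 + 2*m) (N(m) = (-4 + 2*m)*m = m*(-4 + 2*m))
B(b, V) = 3
B(-14, N(-4))² = 3² = 9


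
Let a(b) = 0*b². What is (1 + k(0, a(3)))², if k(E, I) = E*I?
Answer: 1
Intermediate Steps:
a(b) = 0
(1 + k(0, a(3)))² = (1 + 0*0)² = (1 + 0)² = 1² = 1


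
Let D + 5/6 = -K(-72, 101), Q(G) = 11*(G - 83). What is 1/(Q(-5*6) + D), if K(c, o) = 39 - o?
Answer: -6/7091 ≈ -0.00084614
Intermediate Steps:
Q(G) = -913 + 11*G (Q(G) = 11*(-83 + G) = -913 + 11*G)
D = 367/6 (D = -⅚ - (39 - 1*101) = -⅚ - (39 - 101) = -⅚ - 1*(-62) = -⅚ + 62 = 367/6 ≈ 61.167)
1/(Q(-5*6) + D) = 1/((-913 + 11*(-5*6)) + 367/6) = 1/((-913 + 11*(-30)) + 367/6) = 1/((-913 - 330) + 367/6) = 1/(-1243 + 367/6) = 1/(-7091/6) = -6/7091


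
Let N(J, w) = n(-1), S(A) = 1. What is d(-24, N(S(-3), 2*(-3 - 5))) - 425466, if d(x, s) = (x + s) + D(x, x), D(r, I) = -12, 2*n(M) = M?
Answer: -851005/2 ≈ -4.2550e+5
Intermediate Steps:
n(M) = M/2
N(J, w) = -½ (N(J, w) = (½)*(-1) = -½)
d(x, s) = -12 + s + x (d(x, s) = (x + s) - 12 = (s + x) - 12 = -12 + s + x)
d(-24, N(S(-3), 2*(-3 - 5))) - 425466 = (-12 - ½ - 24) - 425466 = -73/2 - 425466 = -851005/2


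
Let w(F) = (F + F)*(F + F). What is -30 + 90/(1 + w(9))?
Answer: -1932/65 ≈ -29.723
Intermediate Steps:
w(F) = 4*F² (w(F) = (2*F)*(2*F) = 4*F²)
-30 + 90/(1 + w(9)) = -30 + 90/(1 + 4*9²) = -30 + 90/(1 + 4*81) = -30 + 90/(1 + 324) = -30 + 90/325 = -30 + 90*(1/325) = -30 + 18/65 = -1932/65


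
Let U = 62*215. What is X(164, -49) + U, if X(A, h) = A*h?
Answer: 5294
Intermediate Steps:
U = 13330
X(164, -49) + U = 164*(-49) + 13330 = -8036 + 13330 = 5294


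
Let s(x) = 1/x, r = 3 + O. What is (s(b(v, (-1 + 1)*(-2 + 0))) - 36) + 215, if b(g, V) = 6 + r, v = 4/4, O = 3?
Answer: 2149/12 ≈ 179.08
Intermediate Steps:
r = 6 (r = 3 + 3 = 6)
v = 1 (v = 4*(¼) = 1)
b(g, V) = 12 (b(g, V) = 6 + 6 = 12)
(s(b(v, (-1 + 1)*(-2 + 0))) - 36) + 215 = (1/12 - 36) + 215 = -431/12 + 215 = 2149/12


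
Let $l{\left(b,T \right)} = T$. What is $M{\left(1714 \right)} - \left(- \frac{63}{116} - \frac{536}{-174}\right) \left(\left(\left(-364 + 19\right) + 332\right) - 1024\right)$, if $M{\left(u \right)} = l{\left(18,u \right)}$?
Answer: $\frac{1512143}{348} \approx 4345.2$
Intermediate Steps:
$M{\left(u \right)} = u$
$M{\left(1714 \right)} - \left(- \frac{63}{116} - \frac{536}{-174}\right) \left(\left(\left(-364 + 19\right) + 332\right) - 1024\right) = 1714 - \left(- \frac{63}{116} - \frac{536}{-174}\right) \left(\left(\left(-364 + 19\right) + 332\right) - 1024\right) = 1714 - \left(\left(-63\right) \frac{1}{116} - - \frac{268}{87}\right) \left(\left(-345 + 332\right) - 1024\right) = 1714 - \left(- \frac{63}{116} + \frac{268}{87}\right) \left(-13 - 1024\right) = 1714 - \frac{883}{348} \left(-1037\right) = 1714 - - \frac{915671}{348} = 1714 + \frac{915671}{348} = \frac{1512143}{348}$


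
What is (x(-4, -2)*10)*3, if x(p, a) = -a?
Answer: 60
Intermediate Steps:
(x(-4, -2)*10)*3 = (-1*(-2)*10)*3 = (2*10)*3 = 20*3 = 60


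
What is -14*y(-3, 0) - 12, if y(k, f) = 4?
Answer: -68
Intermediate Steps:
-14*y(-3, 0) - 12 = -14*4 - 12 = -56 - 12 = -68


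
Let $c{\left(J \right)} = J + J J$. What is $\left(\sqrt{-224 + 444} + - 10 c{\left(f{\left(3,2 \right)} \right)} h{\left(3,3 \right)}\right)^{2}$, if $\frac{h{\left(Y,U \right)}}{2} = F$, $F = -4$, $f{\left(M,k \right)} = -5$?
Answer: $2560220 + 6400 \sqrt{55} \approx 2.6077 \cdot 10^{6}$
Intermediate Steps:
$c{\left(J \right)} = J + J^{2}$
$h{\left(Y,U \right)} = -8$ ($h{\left(Y,U \right)} = 2 \left(-4\right) = -8$)
$\left(\sqrt{-224 + 444} + - 10 c{\left(f{\left(3,2 \right)} \right)} h{\left(3,3 \right)}\right)^{2} = \left(\sqrt{-224 + 444} + - 10 \left(- 5 \left(1 - 5\right)\right) \left(-8\right)\right)^{2} = \left(\sqrt{220} + - 10 \left(\left(-5\right) \left(-4\right)\right) \left(-8\right)\right)^{2} = \left(2 \sqrt{55} + \left(-10\right) 20 \left(-8\right)\right)^{2} = \left(2 \sqrt{55} - -1600\right)^{2} = \left(2 \sqrt{55} + 1600\right)^{2} = \left(1600 + 2 \sqrt{55}\right)^{2}$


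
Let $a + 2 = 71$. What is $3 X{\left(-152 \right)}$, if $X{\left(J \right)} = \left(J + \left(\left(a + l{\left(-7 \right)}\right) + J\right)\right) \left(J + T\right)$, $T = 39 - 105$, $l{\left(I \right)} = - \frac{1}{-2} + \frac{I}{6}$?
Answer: $154126$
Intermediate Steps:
$l{\left(I \right)} = \frac{1}{2} + \frac{I}{6}$ ($l{\left(I \right)} = \left(-1\right) \left(- \frac{1}{2}\right) + I \frac{1}{6} = \frac{1}{2} + \frac{I}{6}$)
$a = 69$ ($a = -2 + 71 = 69$)
$T = -66$ ($T = 39 - 105 = -66$)
$X{\left(J \right)} = \left(-66 + J\right) \left(\frac{205}{3} + 2 J\right)$ ($X{\left(J \right)} = \left(J + \left(\left(69 + \left(\frac{1}{2} + \frac{1}{6} \left(-7\right)\right)\right) + J\right)\right) \left(J - 66\right) = \left(J + \left(\left(69 + \left(\frac{1}{2} - \frac{7}{6}\right)\right) + J\right)\right) \left(-66 + J\right) = \left(J + \left(\left(69 - \frac{2}{3}\right) + J\right)\right) \left(-66 + J\right) = \left(J + \left(\frac{205}{3} + J\right)\right) \left(-66 + J\right) = \left(\frac{205}{3} + 2 J\right) \left(-66 + J\right) = \left(-66 + J\right) \left(\frac{205}{3} + 2 J\right)$)
$3 X{\left(-152 \right)} = 3 \left(-4510 + 2 \left(-152\right)^{2} - - \frac{29032}{3}\right) = 3 \left(-4510 + 2 \cdot 23104 + \frac{29032}{3}\right) = 3 \left(-4510 + 46208 + \frac{29032}{3}\right) = 3 \cdot \frac{154126}{3} = 154126$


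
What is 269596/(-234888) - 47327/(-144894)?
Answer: -194071517/236346263 ≈ -0.82113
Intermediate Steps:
269596/(-234888) - 47327/(-144894) = 269596*(-1/234888) - 47327*(-1/144894) = -67399/58722 + 47327/144894 = -194071517/236346263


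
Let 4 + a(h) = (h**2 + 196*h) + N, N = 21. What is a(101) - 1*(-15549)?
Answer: 45563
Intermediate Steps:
a(h) = 17 + h**2 + 196*h (a(h) = -4 + ((h**2 + 196*h) + 21) = -4 + (21 + h**2 + 196*h) = 17 + h**2 + 196*h)
a(101) - 1*(-15549) = (17 + 101**2 + 196*101) - 1*(-15549) = (17 + 10201 + 19796) + 15549 = 30014 + 15549 = 45563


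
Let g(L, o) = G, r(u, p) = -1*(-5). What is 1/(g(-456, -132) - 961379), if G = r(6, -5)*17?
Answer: -1/961294 ≈ -1.0403e-6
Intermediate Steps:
r(u, p) = 5
G = 85 (G = 5*17 = 85)
g(L, o) = 85
1/(g(-456, -132) - 961379) = 1/(85 - 961379) = 1/(-961294) = -1/961294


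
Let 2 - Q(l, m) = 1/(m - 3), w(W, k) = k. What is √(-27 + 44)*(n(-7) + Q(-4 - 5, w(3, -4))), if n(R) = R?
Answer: -34*√17/7 ≈ -20.027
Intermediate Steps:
Q(l, m) = 2 - 1/(-3 + m) (Q(l, m) = 2 - 1/(m - 3) = 2 - 1/(-3 + m))
√(-27 + 44)*(n(-7) + Q(-4 - 5, w(3, -4))) = √(-27 + 44)*(-7 + (-7 + 2*(-4))/(-3 - 4)) = √17*(-7 + (-7 - 8)/(-7)) = √17*(-7 - ⅐*(-15)) = √17*(-7 + 15/7) = √17*(-34/7) = -34*√17/7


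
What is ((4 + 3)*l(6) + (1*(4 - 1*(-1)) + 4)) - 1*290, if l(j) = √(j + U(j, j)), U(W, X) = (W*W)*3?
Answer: -281 + 7*√114 ≈ -206.26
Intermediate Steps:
U(W, X) = 3*W² (U(W, X) = W²*3 = 3*W²)
l(j) = √(j + 3*j²)
((4 + 3)*l(6) + (1*(4 - 1*(-1)) + 4)) - 1*290 = ((4 + 3)*√(6*(1 + 3*6)) + (1*(4 - 1*(-1)) + 4)) - 1*290 = (7*√(6*(1 + 18)) + (1*(4 + 1) + 4)) - 290 = (7*√(6*19) + (1*5 + 4)) - 290 = (7*√114 + (5 + 4)) - 290 = (7*√114 + 9) - 290 = (9 + 7*√114) - 290 = -281 + 7*√114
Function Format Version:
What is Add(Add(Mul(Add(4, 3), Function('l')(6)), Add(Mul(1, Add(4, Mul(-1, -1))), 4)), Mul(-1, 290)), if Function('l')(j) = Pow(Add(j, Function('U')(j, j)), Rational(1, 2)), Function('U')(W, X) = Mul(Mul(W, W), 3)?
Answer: Add(-281, Mul(7, Pow(114, Rational(1, 2)))) ≈ -206.26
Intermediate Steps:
Function('U')(W, X) = Mul(3, Pow(W, 2)) (Function('U')(W, X) = Mul(Pow(W, 2), 3) = Mul(3, Pow(W, 2)))
Function('l')(j) = Pow(Add(j, Mul(3, Pow(j, 2))), Rational(1, 2))
Add(Add(Mul(Add(4, 3), Function('l')(6)), Add(Mul(1, Add(4, Mul(-1, -1))), 4)), Mul(-1, 290)) = Add(Add(Mul(Add(4, 3), Pow(Mul(6, Add(1, Mul(3, 6))), Rational(1, 2))), Add(Mul(1, Add(4, Mul(-1, -1))), 4)), Mul(-1, 290)) = Add(Add(Mul(7, Pow(Mul(6, Add(1, 18)), Rational(1, 2))), Add(Mul(1, Add(4, 1)), 4)), -290) = Add(Add(Mul(7, Pow(Mul(6, 19), Rational(1, 2))), Add(Mul(1, 5), 4)), -290) = Add(Add(Mul(7, Pow(114, Rational(1, 2))), Add(5, 4)), -290) = Add(Add(Mul(7, Pow(114, Rational(1, 2))), 9), -290) = Add(Add(9, Mul(7, Pow(114, Rational(1, 2)))), -290) = Add(-281, Mul(7, Pow(114, Rational(1, 2))))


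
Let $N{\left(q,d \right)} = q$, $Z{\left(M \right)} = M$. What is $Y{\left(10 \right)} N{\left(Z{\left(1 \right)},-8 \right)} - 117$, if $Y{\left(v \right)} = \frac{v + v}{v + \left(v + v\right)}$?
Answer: $- \frac{349}{3} \approx -116.33$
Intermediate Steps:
$Y{\left(v \right)} = \frac{2}{3}$ ($Y{\left(v \right)} = \frac{2 v}{v + 2 v} = \frac{2 v}{3 v} = 2 v \frac{1}{3 v} = \frac{2}{3}$)
$Y{\left(10 \right)} N{\left(Z{\left(1 \right)},-8 \right)} - 117 = \frac{2}{3} \cdot 1 - 117 = \frac{2}{3} - 117 = - \frac{349}{3}$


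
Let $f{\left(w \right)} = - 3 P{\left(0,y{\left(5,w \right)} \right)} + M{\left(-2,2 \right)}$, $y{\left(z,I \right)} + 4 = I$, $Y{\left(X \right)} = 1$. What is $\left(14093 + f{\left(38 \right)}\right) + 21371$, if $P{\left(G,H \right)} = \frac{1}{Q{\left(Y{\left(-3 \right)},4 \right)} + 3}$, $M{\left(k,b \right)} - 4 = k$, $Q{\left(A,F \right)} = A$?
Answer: $\frac{141861}{4} \approx 35465.0$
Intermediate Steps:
$y{\left(z,I \right)} = -4 + I$
$M{\left(k,b \right)} = 4 + k$
$P{\left(G,H \right)} = \frac{1}{4}$ ($P{\left(G,H \right)} = \frac{1}{1 + 3} = \frac{1}{4}$)
$f{\left(w \right)} = \frac{5}{4}$ ($f{\left(w \right)} = \left(-3\right) \frac{1}{4} + \left(4 - 2\right) = - \frac{3}{4} + 2 = \frac{5}{4}$)
$\left(14093 + f{\left(38 \right)}\right) + 21371 = \left(14093 + \frac{5}{4}\right) + 21371 = \frac{56377}{4} + 21371 = \frac{141861}{4}$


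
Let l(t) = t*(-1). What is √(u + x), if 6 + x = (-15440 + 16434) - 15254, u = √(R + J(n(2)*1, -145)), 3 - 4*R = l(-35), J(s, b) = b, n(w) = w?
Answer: √(-14266 + 3*I*√17) ≈ 0.0518 + 119.44*I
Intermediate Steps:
l(t) = -t
R = -8 (R = ¾ - (-1)*(-35)/4 = ¾ - ¼*35 = ¾ - 35/4 = -8)
u = 3*I*√17 (u = √(-8 - 145) = √(-153) = 3*I*√17 ≈ 12.369*I)
x = -14266 (x = -6 + ((-15440 + 16434) - 15254) = -6 + (994 - 15254) = -6 - 14260 = -14266)
√(u + x) = √(3*I*√17 - 14266) = √(-14266 + 3*I*√17)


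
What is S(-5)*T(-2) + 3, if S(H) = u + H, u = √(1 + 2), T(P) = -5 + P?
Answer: 38 - 7*√3 ≈ 25.876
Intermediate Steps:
u = √3 ≈ 1.7320
S(H) = H + √3 (S(H) = √3 + H = H + √3)
S(-5)*T(-2) + 3 = (-5 + √3)*(-5 - 2) + 3 = (-5 + √3)*(-7) + 3 = (35 - 7*√3) + 3 = 38 - 7*√3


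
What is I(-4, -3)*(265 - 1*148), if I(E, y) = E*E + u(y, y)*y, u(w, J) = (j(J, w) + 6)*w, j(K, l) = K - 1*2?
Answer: 2925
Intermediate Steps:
j(K, l) = -2 + K (j(K, l) = K - 2 = -2 + K)
u(w, J) = w*(4 + J) (u(w, J) = ((-2 + J) + 6)*w = (4 + J)*w = w*(4 + J))
I(E, y) = E**2 + y**2*(4 + y) (I(E, y) = E*E + (y*(4 + y))*y = E**2 + y**2*(4 + y))
I(-4, -3)*(265 - 1*148) = ((-4)**2 + (-3)**2*(4 - 3))*(265 - 1*148) = (16 + 9*1)*(265 - 148) = (16 + 9)*117 = 25*117 = 2925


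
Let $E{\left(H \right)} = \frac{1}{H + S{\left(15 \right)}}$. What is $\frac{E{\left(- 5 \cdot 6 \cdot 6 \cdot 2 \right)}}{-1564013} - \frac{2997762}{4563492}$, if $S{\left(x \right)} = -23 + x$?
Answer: $- \frac{143781854279493}{218879064944144} \approx -0.6569$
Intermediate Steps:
$E{\left(H \right)} = \frac{1}{-8 + H}$ ($E{\left(H \right)} = \frac{1}{H + \left(-23 + 15\right)} = \frac{1}{H - 8} = \frac{1}{-8 + H}$)
$\frac{E{\left(- 5 \cdot 6 \cdot 6 \cdot 2 \right)}}{-1564013} - \frac{2997762}{4563492} = \frac{1}{\left(-8 + - 5 \cdot 6 \cdot 6 \cdot 2\right) \left(-1564013\right)} - \frac{2997762}{4563492} = \frac{1}{-8 + \left(-5\right) 36 \cdot 2} \left(- \frac{1}{1564013}\right) - \frac{499627}{760582} = \frac{1}{-8 - 360} \left(- \frac{1}{1564013}\right) - \frac{499627}{760582} = \frac{1}{-368} \left(- \frac{1}{1564013}\right) - \frac{499627}{760582} = \left(- \frac{1}{368}\right) \left(- \frac{1}{1564013}\right) - \frac{499627}{760582} = \frac{1}{575556784} - \frac{499627}{760582} = - \frac{143781854279493}{218879064944144}$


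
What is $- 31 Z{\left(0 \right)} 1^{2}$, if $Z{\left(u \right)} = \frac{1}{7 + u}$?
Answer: $- \frac{31}{7} \approx -4.4286$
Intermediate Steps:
$- 31 Z{\left(0 \right)} 1^{2} = - \frac{31}{7 + 0} \cdot 1^{2} = - \frac{31}{7} \cdot 1 = \left(-31\right) \frac{1}{7} \cdot 1 = \left(- \frac{31}{7}\right) 1 = - \frac{31}{7}$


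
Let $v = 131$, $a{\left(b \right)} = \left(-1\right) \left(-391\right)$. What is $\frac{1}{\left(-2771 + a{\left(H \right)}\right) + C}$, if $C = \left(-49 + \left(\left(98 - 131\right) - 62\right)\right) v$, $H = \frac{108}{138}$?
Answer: $- \frac{1}{21244} \approx -4.7072 \cdot 10^{-5}$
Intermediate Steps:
$H = \frac{18}{23}$ ($H = 108 \cdot \frac{1}{138} = \frac{18}{23} \approx 0.78261$)
$a{\left(b \right)} = 391$
$C = -18864$ ($C = \left(-49 + \left(\left(98 - 131\right) - 62\right)\right) 131 = \left(-49 - 95\right) 131 = \left(-144\right) 131 = -18864$)
$\frac{1}{\left(-2771 + a{\left(H \right)}\right) + C} = \frac{1}{\left(-2771 + 391\right) - 18864} = \frac{1}{-2380 - 18864} = \frac{1}{-21244} = - \frac{1}{21244}$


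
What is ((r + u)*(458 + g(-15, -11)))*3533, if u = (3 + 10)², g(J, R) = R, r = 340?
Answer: 803838759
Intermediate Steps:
u = 169 (u = 13² = 169)
((r + u)*(458 + g(-15, -11)))*3533 = ((340 + 169)*(458 - 11))*3533 = (509*447)*3533 = 227523*3533 = 803838759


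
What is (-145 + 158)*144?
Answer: 1872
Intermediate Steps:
(-145 + 158)*144 = 13*144 = 1872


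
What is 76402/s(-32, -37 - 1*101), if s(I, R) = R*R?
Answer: 38201/9522 ≈ 4.0119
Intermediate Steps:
s(I, R) = R²
76402/s(-32, -37 - 1*101) = 76402/((-37 - 1*101)²) = 76402/((-37 - 101)²) = 76402/((-138)²) = 76402/19044 = 76402*(1/19044) = 38201/9522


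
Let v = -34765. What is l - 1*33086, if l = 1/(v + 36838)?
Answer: -68587277/2073 ≈ -33086.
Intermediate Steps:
l = 1/2073 (l = 1/(-34765 + 36838) = 1/2073 ≈ 0.00048239)
l - 1*33086 = 1/2073 - 1*33086 = 1/2073 - 33086 = -68587277/2073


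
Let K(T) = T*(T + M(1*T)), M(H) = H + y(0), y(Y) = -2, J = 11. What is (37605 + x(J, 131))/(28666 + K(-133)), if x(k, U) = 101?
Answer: 18853/32155 ≈ 0.58632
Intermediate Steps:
M(H) = -2 + H (M(H) = H - 2 = -2 + H)
K(T) = T*(-2 + 2*T) (K(T) = T*(T + (-2 + 1*T)) = T*(T + (-2 + T)) = T*(-2 + 2*T))
(37605 + x(J, 131))/(28666 + K(-133)) = (37605 + 101)/(28666 + 2*(-133)*(-1 - 133)) = 37706/(28666 + 2*(-133)*(-134)) = 37706/(28666 + 35644) = 37706/64310 = 37706*(1/64310) = 18853/32155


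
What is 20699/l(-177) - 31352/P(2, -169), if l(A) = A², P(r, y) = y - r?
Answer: 109529593/595251 ≈ 184.01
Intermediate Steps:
20699/l(-177) - 31352/P(2, -169) = 20699/((-177)²) - 31352/(-169 - 1*2) = 20699/31329 - 31352/(-169 - 2) = 20699*(1/31329) - 31352/(-171) = 20699/31329 - 31352*(-1/171) = 20699/31329 + 31352/171 = 109529593/595251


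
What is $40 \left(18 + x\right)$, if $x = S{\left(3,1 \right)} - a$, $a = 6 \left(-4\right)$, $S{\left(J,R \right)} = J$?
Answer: $1800$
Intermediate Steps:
$a = -24$
$x = 27$ ($x = 3 - -24 = 3 + 24 = 27$)
$40 \left(18 + x\right) = 40 \left(18 + 27\right) = 40 \cdot 45 = 1800$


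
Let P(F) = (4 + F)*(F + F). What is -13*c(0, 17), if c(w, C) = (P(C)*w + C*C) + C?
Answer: -3978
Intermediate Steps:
P(F) = 2*F*(4 + F) (P(F) = (4 + F)*(2*F) = 2*F*(4 + F))
c(w, C) = C + C**2 + 2*C*w*(4 + C) (c(w, C) = ((2*C*(4 + C))*w + C*C) + C = (2*C*w*(4 + C) + C**2) + C = (C**2 + 2*C*w*(4 + C)) + C = C + C**2 + 2*C*w*(4 + C))
-13*c(0, 17) = -221*(1 + 17 + 2*0*(4 + 17)) = -221*(1 + 17 + 2*0*21) = -221*(1 + 17 + 0) = -221*18 = -13*306 = -3978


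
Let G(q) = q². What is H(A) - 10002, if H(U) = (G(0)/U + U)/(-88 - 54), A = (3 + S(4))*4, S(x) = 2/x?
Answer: -710149/71 ≈ -10002.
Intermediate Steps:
A = 14 (A = (3 + 2/4)*4 = (3 + 2*(¼))*4 = (3 + ½)*4 = (7/2)*4 = 14)
H(U) = -U/142 (H(U) = (0²/U + U)/(-88 - 54) = (0/U + U)/(-142) = (0 + U)*(-1/142) = U*(-1/142) = -U/142)
H(A) - 10002 = -1/142*14 - 10002 = -7/71 - 10002 = -710149/71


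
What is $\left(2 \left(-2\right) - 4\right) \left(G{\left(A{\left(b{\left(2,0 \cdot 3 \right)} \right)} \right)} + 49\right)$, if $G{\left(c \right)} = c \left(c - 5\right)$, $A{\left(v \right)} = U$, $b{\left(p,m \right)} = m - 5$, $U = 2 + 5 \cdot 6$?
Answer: $-7304$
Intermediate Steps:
$U = 32$ ($U = 2 + 30 = 32$)
$b{\left(p,m \right)} = -5 + m$ ($b{\left(p,m \right)} = m - 5 = -5 + m$)
$A{\left(v \right)} = 32$
$G{\left(c \right)} = c \left(-5 + c\right)$
$\left(2 \left(-2\right) - 4\right) \left(G{\left(A{\left(b{\left(2,0 \cdot 3 \right)} \right)} \right)} + 49\right) = \left(2 \left(-2\right) - 4\right) \left(32 \left(-5 + 32\right) + 49\right) = \left(-4 - 4\right) \left(32 \cdot 27 + 49\right) = - 8 \left(864 + 49\right) = \left(-8\right) 913 = -7304$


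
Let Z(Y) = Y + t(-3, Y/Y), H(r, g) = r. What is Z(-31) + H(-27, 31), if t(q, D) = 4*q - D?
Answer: -71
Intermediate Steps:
t(q, D) = -D + 4*q
Z(Y) = -13 + Y (Z(Y) = Y + (-Y/Y + 4*(-3)) = Y + (-1*1 - 12) = Y + (-1 - 12) = Y - 13 = -13 + Y)
Z(-31) + H(-27, 31) = (-13 - 31) - 27 = -44 - 27 = -71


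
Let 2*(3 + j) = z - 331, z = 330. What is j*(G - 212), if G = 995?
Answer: -5481/2 ≈ -2740.5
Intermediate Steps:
j = -7/2 (j = -3 + (330 - 331)/2 = -3 + (1/2)*(-1) = -3 - 1/2 = -7/2 ≈ -3.5000)
j*(G - 212) = -7*(995 - 212)/2 = -7/2*783 = -5481/2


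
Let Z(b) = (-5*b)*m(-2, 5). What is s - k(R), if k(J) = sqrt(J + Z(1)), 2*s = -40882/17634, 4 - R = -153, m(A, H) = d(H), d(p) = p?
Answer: -20441/17634 - 2*sqrt(33) ≈ -12.648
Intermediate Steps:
m(A, H) = H
R = 157 (R = 4 - 1*(-153) = 4 + 153 = 157)
Z(b) = -25*b (Z(b) = -5*b*5 = -25*b)
s = -20441/17634 (s = (-40882/17634)/2 = (-40882*1/17634)/2 = (1/2)*(-20441/8817) = -20441/17634 ≈ -1.1592)
k(J) = sqrt(-25 + J) (k(J) = sqrt(J - 25*1) = sqrt(J - 25) = sqrt(-25 + J))
s - k(R) = -20441/17634 - sqrt(-25 + 157) = -20441/17634 - sqrt(132) = -20441/17634 - 2*sqrt(33)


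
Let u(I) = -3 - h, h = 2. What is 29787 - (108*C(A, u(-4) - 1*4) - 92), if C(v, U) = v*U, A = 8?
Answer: 37655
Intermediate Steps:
u(I) = -5 (u(I) = -3 - 1*2 = -3 - 2 = -5)
C(v, U) = U*v
29787 - (108*C(A, u(-4) - 1*4) - 92) = 29787 - (108*((-5 - 1*4)*8) - 92) = 29787 - (108*((-5 - 4)*8) - 92) = 29787 - (108*(-9*8) - 92) = 29787 - (108*(-72) - 92) = 29787 - (-7776 - 92) = 29787 - 1*(-7868) = 29787 + 7868 = 37655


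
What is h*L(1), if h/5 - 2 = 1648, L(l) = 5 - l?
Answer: 33000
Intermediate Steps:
h = 8250 (h = 10 + 5*1648 = 10 + 8240 = 8250)
h*L(1) = 8250*(5 - 1*1) = 8250*(5 - 1) = 8250*4 = 33000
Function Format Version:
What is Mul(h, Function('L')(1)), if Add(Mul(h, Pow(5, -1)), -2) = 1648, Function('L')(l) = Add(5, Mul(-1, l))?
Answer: 33000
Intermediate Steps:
h = 8250 (h = Add(10, Mul(5, 1648)) = Add(10, 8240) = 8250)
Mul(h, Function('L')(1)) = Mul(8250, Add(5, Mul(-1, 1))) = Mul(8250, Add(5, -1)) = Mul(8250, 4) = 33000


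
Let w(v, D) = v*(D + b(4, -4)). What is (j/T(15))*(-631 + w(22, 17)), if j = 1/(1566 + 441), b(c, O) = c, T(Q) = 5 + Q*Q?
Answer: -169/461610 ≈ -0.00036611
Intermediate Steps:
T(Q) = 5 + Q²
w(v, D) = v*(4 + D) (w(v, D) = v*(D + 4) = v*(4 + D))
j = 1/2007 ≈ 0.00049826
(j/T(15))*(-631 + w(22, 17)) = (1/(2007*(5 + 15²)))*(-631 + 22*(4 + 17)) = (1/(2007*(5 + 225)))*(-631 + 22*21) = ((1/2007)/230)*(-631 + 462) = ((1/2007)*(1/230))*(-169) = (1/461610)*(-169) = -169/461610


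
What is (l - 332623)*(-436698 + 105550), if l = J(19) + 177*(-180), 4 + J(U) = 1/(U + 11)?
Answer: 1810486950566/15 ≈ 1.2070e+11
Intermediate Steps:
J(U) = -4 + 1/(11 + U) (J(U) = -4 + 1/(U + 11) = -4 + 1/(11 + U))
l = -955919/30 (l = (-43 - 4*19)/(11 + 19) + 177*(-180) = (-43 - 76)/30 - 31860 = (1/30)*(-119) - 31860 = -119/30 - 31860 = -955919/30 ≈ -31864.)
(l - 332623)*(-436698 + 105550) = (-955919/30 - 332623)*(-436698 + 105550) = -10934609/30*(-331148) = 1810486950566/15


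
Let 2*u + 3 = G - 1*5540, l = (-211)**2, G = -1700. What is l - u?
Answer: 96285/2 ≈ 48143.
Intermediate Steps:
l = 44521
u = -7243/2 (u = -3/2 + (-1700 - 1*5540)/2 = -3/2 + (-1700 - 5540)/2 = -3/2 + (1/2)*(-7240) = -3/2 - 3620 = -7243/2 ≈ -3621.5)
l - u = 44521 - 1*(-7243/2) = 44521 + 7243/2 = 96285/2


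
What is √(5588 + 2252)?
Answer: 28*√10 ≈ 88.544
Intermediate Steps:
√(5588 + 2252) = √7840 = 28*√10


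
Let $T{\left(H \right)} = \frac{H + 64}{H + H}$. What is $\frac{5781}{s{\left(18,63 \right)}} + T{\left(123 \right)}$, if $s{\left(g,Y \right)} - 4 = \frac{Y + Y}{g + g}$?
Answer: $\frac{949019}{1230} \approx 771.56$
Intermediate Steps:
$T{\left(H \right)} = \frac{64 + H}{2 H}$
$s{\left(g,Y \right)} = 4 + \frac{Y}{g}$ ($s{\left(g,Y \right)} = 4 + \frac{Y + Y}{g + g} = 4 + \frac{2 Y}{2 g} = 4 + 2 Y \frac{1}{2 g} = 4 + \frac{Y}{g}$)
$\frac{5781}{s{\left(18,63 \right)}} + T{\left(123 \right)} = \frac{5781}{4 + \frac{63}{18}} + \frac{64 + 123}{2 \cdot 123} = \frac{5781}{4 + 63 \cdot \frac{1}{18}} + \frac{1}{2} \cdot \frac{1}{123} \cdot 187 = \frac{5781}{4 + \frac{7}{2}} + \frac{187}{246} = \frac{5781}{\frac{15}{2}} + \frac{187}{246} = 5781 \cdot \frac{2}{15} + \frac{187}{246} = \frac{3854}{5} + \frac{187}{246} = \frac{949019}{1230}$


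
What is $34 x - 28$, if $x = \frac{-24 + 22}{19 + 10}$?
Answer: $- \frac{880}{29} \approx -30.345$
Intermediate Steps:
$x = - \frac{2}{29} \approx -0.068966$
$34 x - 28 = 34 \left(- \frac{2}{29}\right) - 28 = - \frac{68}{29} - 28 = - \frac{880}{29}$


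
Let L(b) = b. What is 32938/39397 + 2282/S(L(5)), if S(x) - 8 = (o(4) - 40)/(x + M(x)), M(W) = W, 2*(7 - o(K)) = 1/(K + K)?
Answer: 14409369078/29587147 ≈ 487.01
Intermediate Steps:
o(K) = 7 - 1/(4*K) (o(K) = 7 - 1/(2*(K + K)) = 7 - 1/(2*K)/2 = 7 - 1/(4*K))
S(x) = 8 - 529/(32*x) (S(x) = 8 + ((7 - ¼/4) - 40)/(x + x) = 8 + ((7 - ¼*¼) - 40)/((2*x)) = 8 + ((7 - 1/16) - 40)*(1/(2*x)) = 8 + (111/16 - 40)*(1/(2*x)) = 8 - 529/(32*x))
32938/39397 + 2282/S(L(5)) = 32938/39397 + 2282/(8 - 529/32/5) = 32938*(1/39397) + 2282/(8 - 529/32*⅕) = 32938/39397 + 2282/(8 - 529/160) = 32938/39397 + 2282/(751/160) = 32938/39397 + 2282*(160/751) = 32938/39397 + 365120/751 = 14409369078/29587147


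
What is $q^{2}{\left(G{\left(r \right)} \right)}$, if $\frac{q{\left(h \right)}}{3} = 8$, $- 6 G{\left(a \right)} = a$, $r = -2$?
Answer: $576$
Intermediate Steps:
$G{\left(a \right)} = - \frac{a}{6}$
$q{\left(h \right)} = 24$ ($q{\left(h \right)} = 3 \cdot 8 = 24$)
$q^{2}{\left(G{\left(r \right)} \right)} = 24^{2} = 576$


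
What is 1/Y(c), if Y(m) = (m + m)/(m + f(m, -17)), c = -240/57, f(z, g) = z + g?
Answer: 483/160 ≈ 3.0187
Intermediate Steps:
f(z, g) = g + z
c = -80/19 (c = -240*1/57 = -80/19 ≈ -4.2105)
Y(m) = 2*m/(-17 + 2*m) (Y(m) = (m + m)/(m + (-17 + m)) = (2*m)/(-17 + 2*m) = 2*m/(-17 + 2*m))
1/Y(c) = 1/(2*(-80/19)/(-17 + 2*(-80/19))) = 1/(2*(-80/19)/(-17 - 160/19)) = 1/(2*(-80/19)/(-483/19)) = 1/(2*(-80/19)*(-19/483)) = 1/(160/483) = 483/160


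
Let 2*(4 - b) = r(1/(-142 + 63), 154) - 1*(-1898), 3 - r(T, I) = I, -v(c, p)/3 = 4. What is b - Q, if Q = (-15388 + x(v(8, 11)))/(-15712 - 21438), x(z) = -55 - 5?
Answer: -32317373/37150 ≈ -869.92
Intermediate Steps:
v(c, p) = -12 (v(c, p) = -3*4 = -12)
x(z) = -60
r(T, I) = 3 - I
b = -1739/2 (b = 4 - ((3 - 1*154) - 1*(-1898))/2 = 4 - ((3 - 154) + 1898)/2 = 4 - (-151 + 1898)/2 = 4 - 1/2*1747 = 4 - 1747/2 = -1739/2 ≈ -869.50)
Q = 7724/18575 (Q = (-15388 - 60)/(-15712 - 21438) = -15448/(-37150) = -15448*(-1/37150) = 7724/18575 ≈ 0.41583)
b - Q = -1739/2 - 1*7724/18575 = -1739/2 - 7724/18575 = -32317373/37150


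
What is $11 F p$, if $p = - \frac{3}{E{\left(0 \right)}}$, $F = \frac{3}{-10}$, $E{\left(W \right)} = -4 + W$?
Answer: $- \frac{99}{40} \approx -2.475$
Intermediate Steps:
$F = - \frac{3}{10}$ ($F = 3 \left(- \frac{1}{10}\right) = - \frac{3}{10} \approx -0.3$)
$p = \frac{3}{4}$ ($p = - \frac{3}{-4 + 0} = - \frac{3}{-4} = \left(-3\right) \left(- \frac{1}{4}\right) = \frac{3}{4} \approx 0.75$)
$11 F p = 11 \left(- \frac{3}{10}\right) \frac{3}{4} = \left(- \frac{33}{10}\right) \frac{3}{4} = - \frac{99}{40}$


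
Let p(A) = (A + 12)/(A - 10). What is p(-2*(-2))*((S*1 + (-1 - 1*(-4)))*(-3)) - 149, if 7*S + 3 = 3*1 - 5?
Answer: -915/7 ≈ -130.71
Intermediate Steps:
S = -5/7 (S = -3/7 + (3*1 - 5)/7 = -3/7 + (3 - 5)/7 = -3/7 + (⅐)*(-2) = -3/7 - 2/7 = -5/7 ≈ -0.71429)
p(A) = (12 + A)/(-10 + A)
p(-2*(-2))*((S*1 + (-1 - 1*(-4)))*(-3)) - 149 = ((12 - 2*(-2))/(-10 - 2*(-2)))*((-5/7*1 + (-1 - 1*(-4)))*(-3)) - 149 = ((12 + 4)/(-10 + 4))*((-5/7 + (-1 + 4))*(-3)) - 149 = (16/(-6))*((-5/7 + 3)*(-3)) - 149 = (-⅙*16)*((16/7)*(-3)) - 149 = -8/3*(-48/7) - 149 = 128/7 - 149 = -915/7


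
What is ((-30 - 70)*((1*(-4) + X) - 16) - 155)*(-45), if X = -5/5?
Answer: -87525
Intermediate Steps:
X = -1 (X = -5*⅕ = -1)
((-30 - 70)*((1*(-4) + X) - 16) - 155)*(-45) = ((-30 - 70)*((1*(-4) - 1) - 16) - 155)*(-45) = (-100*((-4 - 1) - 16) - 155)*(-45) = (-100*(-5 - 16) - 155)*(-45) = (-100*(-21) - 155)*(-45) = (2100 - 155)*(-45) = 1945*(-45) = -87525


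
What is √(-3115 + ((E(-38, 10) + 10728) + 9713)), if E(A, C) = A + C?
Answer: 93*√2 ≈ 131.52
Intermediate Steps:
√(-3115 + ((E(-38, 10) + 10728) + 9713)) = √(-3115 + (((-38 + 10) + 10728) + 9713)) = √(-3115 + ((-28 + 10728) + 9713)) = √(-3115 + (10700 + 9713)) = √(-3115 + 20413) = √17298 = 93*√2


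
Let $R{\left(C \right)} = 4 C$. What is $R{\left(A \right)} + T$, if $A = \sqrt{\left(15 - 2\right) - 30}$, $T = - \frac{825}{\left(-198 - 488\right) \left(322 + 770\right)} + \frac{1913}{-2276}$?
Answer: $- \frac{119264463}{142081576} + 4 i \sqrt{17} \approx -0.83941 + 16.492 i$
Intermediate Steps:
$T = - \frac{119264463}{142081576}$ ($T = - \frac{825}{\left(-686\right) 1092} + 1913 \left(- \frac{1}{2276}\right) = - \frac{825}{-749112} - \frac{1913}{2276} = \left(-825\right) \left(- \frac{1}{749112}\right) - \frac{1913}{2276} = \frac{275}{249704} - \frac{1913}{2276} = - \frac{119264463}{142081576} \approx -0.83941$)
$A = i \sqrt{17}$ ($A = \sqrt{13 - 30} = \sqrt{-17} = i \sqrt{17} \approx 4.1231 i$)
$R{\left(A \right)} + T = 4 i \sqrt{17} - \frac{119264463}{142081576} = - \frac{119264463}{142081576} + 4 i \sqrt{17}$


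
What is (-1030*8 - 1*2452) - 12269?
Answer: -22961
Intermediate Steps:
(-1030*8 - 1*2452) - 12269 = (-8240 - 2452) - 12269 = -10692 - 12269 = -22961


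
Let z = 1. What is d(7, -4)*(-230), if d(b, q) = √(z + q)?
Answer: -230*I*√3 ≈ -398.37*I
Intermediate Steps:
d(b, q) = √(1 + q)
d(7, -4)*(-230) = √(1 - 4)*(-230) = √(-3)*(-230) = (I*√3)*(-230) = -230*I*√3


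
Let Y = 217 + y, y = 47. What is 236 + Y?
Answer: 500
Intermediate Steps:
Y = 264 (Y = 217 + 47 = 264)
236 + Y = 236 + 264 = 500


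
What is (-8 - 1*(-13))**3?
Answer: 125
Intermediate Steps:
(-8 - 1*(-13))**3 = (-8 + 13)**3 = 5**3 = 125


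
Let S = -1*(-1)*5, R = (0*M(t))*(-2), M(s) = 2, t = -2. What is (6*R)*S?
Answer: 0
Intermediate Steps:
R = 0 (R = (0*2)*(-2) = 0*(-2) = 0)
S = 5 (S = 1*5 = 5)
(6*R)*S = (6*0)*5 = 0*5 = 0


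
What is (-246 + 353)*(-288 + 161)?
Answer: -13589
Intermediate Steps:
(-246 + 353)*(-288 + 161) = 107*(-127) = -13589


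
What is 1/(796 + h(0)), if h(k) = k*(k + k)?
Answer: 1/796 ≈ 0.0012563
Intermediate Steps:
h(k) = 2*k² (h(k) = k*(2*k) = 2*k²)
1/(796 + h(0)) = 1/(796 + 2*0²) = 1/(796 + 2*0) = 1/(796 + 0) = 1/796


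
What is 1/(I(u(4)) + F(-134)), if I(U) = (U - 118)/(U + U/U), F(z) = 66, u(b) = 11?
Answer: 12/685 ≈ 0.017518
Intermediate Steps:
I(U) = (-118 + U)/(1 + U) (I(U) = (-118 + U)/(U + 1) = (-118 + U)/(1 + U))
1/(I(u(4)) + F(-134)) = 1/((-118 + 11)/(1 + 11) + 66) = 1/(-107/12 + 66) = 1/(685/12) = 12/685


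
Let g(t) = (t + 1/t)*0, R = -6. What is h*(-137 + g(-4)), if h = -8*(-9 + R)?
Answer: -16440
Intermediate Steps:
g(t) = 0 (g(t) = (t + 1/t)*0 = 0)
h = 120 (h = -8*(-9 - 6) = -8*(-15) = 120)
h*(-137 + g(-4)) = 120*(-137 + 0) = 120*(-137) = -16440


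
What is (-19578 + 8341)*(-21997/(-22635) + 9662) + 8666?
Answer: -2457575846069/22635 ≈ -1.0857e+8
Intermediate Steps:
(-19578 + 8341)*(-21997/(-22635) + 9662) + 8666 = -11237*(-21997*(-1/22635) + 9662) + 8666 = -11237*(21997/22635 + 9662) + 8666 = -11237*218721367/22635 + 8666 = -2457772000979/22635 + 8666 = -2457575846069/22635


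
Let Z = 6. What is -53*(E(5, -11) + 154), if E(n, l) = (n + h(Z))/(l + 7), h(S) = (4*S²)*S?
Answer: 13409/4 ≈ 3352.3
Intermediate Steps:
h(S) = 4*S³
E(n, l) = (864 + n)/(7 + l) (E(n, l) = (n + 4*6³)/(l + 7) = (n + 4*216)/(7 + l) = (n + 864)/(7 + l) = (864 + n)/(7 + l))
-53*(E(5, -11) + 154) = -53*((864 + 5)/(7 - 11) + 154) = -53*(869/(-4) + 154) = -53*(-¼*869 + 154) = -53*(-869/4 + 154) = -53*(-253/4) = 13409/4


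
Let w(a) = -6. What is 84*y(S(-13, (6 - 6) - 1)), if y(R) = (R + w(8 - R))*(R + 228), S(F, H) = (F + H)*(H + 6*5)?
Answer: 6160224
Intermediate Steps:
S(F, H) = (30 + H)*(F + H) (S(F, H) = (F + H)*(H + 30) = (F + H)*(30 + H) = (30 + H)*(F + H))
y(R) = (-6 + R)*(228 + R) (y(R) = (R - 6)*(R + 228) = (-6 + R)*(228 + R))
84*y(S(-13, (6 - 6) - 1)) = 84*(-1368 + (((6 - 6) - 1)² + 30*(-13) + 30*((6 - 6) - 1) - 13*((6 - 6) - 1))² + 222*(((6 - 6) - 1)² + 30*(-13) + 30*((6 - 6) - 1) - 13*((6 - 6) - 1))) = 84*(-1368 + ((0 - 1)² - 390 + 30*(0 - 1) - 13*(0 - 1))² + 222*((0 - 1)² - 390 + 30*(0 - 1) - 13*(0 - 1))) = 84*(-1368 + ((-1)² - 390 + 30*(-1) - 13*(-1))² + 222*((-1)² - 390 + 30*(-1) - 13*(-1))) = 84*(-1368 + (1 - 390 - 30 + 13)² + 222*(1 - 390 - 30 + 13)) = 84*(-1368 + (-406)² + 222*(-406)) = 84*(-1368 + 164836 - 90132) = 84*73336 = 6160224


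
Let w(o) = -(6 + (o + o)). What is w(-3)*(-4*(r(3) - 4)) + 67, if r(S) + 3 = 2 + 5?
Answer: 67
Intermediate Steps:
r(S) = 4 (r(S) = -3 + (2 + 5) = -3 + 7 = 4)
w(o) = -6 - 2*o (w(o) = -(6 + 2*o) = -6 - 2*o)
w(-3)*(-4*(r(3) - 4)) + 67 = (-6 - 2*(-3))*(-4*(4 - 4)) + 67 = (-6 + 6)*(-4*0) + 67 = 0*0 + 67 = 0 + 67 = 67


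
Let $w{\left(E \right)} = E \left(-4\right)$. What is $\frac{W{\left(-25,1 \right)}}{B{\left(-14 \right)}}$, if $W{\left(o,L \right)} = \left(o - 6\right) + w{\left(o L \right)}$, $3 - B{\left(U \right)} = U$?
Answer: $\frac{69}{17} \approx 4.0588$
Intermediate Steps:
$B{\left(U \right)} = 3 - U$
$w{\left(E \right)} = - 4 E$
$W{\left(o,L \right)} = -6 + o - 4 L o$ ($W{\left(o,L \right)} = \left(o - 6\right) - 4 o L = \left(-6 + o\right) - 4 L o = -6 + o - 4 L o$)
$\frac{W{\left(-25,1 \right)}}{B{\left(-14 \right)}} = \frac{-6 - 25 - 4 \left(-25\right)}{3 - -14} = \frac{-6 - 25 + 100}{3 + 14} = \frac{69}{17}$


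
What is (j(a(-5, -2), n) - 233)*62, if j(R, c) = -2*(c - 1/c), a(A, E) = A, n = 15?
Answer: -244466/15 ≈ -16298.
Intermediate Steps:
j(R, c) = -2*c + 2/c
(j(a(-5, -2), n) - 233)*62 = ((-2*15 + 2/15) - 233)*62 = ((-30 + 2*(1/15)) - 233)*62 = ((-30 + 2/15) - 233)*62 = (-448/15 - 233)*62 = -3943/15*62 = -244466/15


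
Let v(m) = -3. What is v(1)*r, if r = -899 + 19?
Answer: 2640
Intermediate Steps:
r = -880
v(1)*r = -3*(-880) = 2640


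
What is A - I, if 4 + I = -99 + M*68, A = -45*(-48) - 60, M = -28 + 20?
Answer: 2747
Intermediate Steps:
M = -8
A = 2100 (A = 2160 - 60 = 2100)
I = -647 (I = -4 + (-99 - 8*68) = -4 + (-99 - 544) = -4 - 643 = -647)
A - I = 2100 - 1*(-647) = 2100 + 647 = 2747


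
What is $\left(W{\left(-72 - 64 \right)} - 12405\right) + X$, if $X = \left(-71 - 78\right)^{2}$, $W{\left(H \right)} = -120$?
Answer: $9676$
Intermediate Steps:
$X = 22201$ ($X = \left(-149\right)^{2} = 22201$)
$\left(W{\left(-72 - 64 \right)} - 12405\right) + X = \left(-120 - 12405\right) + 22201 = -12525 + 22201 = 9676$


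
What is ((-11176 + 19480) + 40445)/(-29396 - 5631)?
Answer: -48749/35027 ≈ -1.3918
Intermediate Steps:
((-11176 + 19480) + 40445)/(-29396 - 5631) = (8304 + 40445)/(-35027) = 48749*(-1/35027) = -48749/35027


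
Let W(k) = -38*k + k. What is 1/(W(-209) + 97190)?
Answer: 1/104923 ≈ 9.5308e-6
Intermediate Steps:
W(k) = -37*k
1/(W(-209) + 97190) = 1/(-37*(-209) + 97190) = 1/(7733 + 97190) = 1/104923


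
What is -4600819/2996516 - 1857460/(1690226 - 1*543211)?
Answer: -2168623402929/687409759948 ≈ -3.1548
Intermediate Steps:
-4600819/2996516 - 1857460/(1690226 - 1*543211) = -4600819*1/2996516 - 1857460/(1690226 - 543211) = -4600819/2996516 - 1857460/1147015 = -4600819/2996516 - 1857460*1/1147015 = -4600819/2996516 - 371492/229403 = -2168623402929/687409759948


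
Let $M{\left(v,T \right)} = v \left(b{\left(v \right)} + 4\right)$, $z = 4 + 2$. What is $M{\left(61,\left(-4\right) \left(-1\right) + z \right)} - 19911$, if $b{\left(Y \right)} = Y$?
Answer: $-15946$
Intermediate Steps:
$z = 6$
$M{\left(v,T \right)} = v \left(4 + v\right)$ ($M{\left(v,T \right)} = v \left(v + 4\right) = v \left(4 + v\right)$)
$M{\left(61,\left(-4\right) \left(-1\right) + z \right)} - 19911 = 61 \left(4 + 61\right) - 19911 = 61 \cdot 65 - 19911 = 3965 - 19911 = -15946$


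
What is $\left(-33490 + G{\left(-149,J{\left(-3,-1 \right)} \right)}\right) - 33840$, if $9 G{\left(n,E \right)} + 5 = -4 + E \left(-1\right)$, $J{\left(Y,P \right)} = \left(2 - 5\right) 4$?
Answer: $- \frac{201989}{3} \approx -67330.0$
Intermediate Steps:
$J{\left(Y,P \right)} = -12$ ($J{\left(Y,P \right)} = \left(2 - 5\right) 4 = \left(-3\right) 4 = -12$)
$G{\left(n,E \right)} = -1 - \frac{E}{9}$ ($G{\left(n,E \right)} = - \frac{5}{9} + \frac{-4 + E \left(-1\right)}{9} = - \frac{5}{9} + \frac{-4 - E}{9} = - \frac{5}{9} - \left(\frac{4}{9} + \frac{E}{9}\right) = -1 - \frac{E}{9}$)
$\left(-33490 + G{\left(-149,J{\left(-3,-1 \right)} \right)}\right) - 33840 = \left(-33490 - - \frac{1}{3}\right) - 33840 = \left(-33490 + \left(-1 + \frac{4}{3}\right)\right) - 33840 = \left(-33490 + \frac{1}{3}\right) - 33840 = - \frac{100469}{3} - 33840 = - \frac{201989}{3}$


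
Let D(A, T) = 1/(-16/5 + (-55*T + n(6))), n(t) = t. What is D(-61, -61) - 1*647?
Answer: -10862478/16789 ≈ -647.00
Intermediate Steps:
D(A, T) = 1/(14/5 - 55*T) (D(A, T) = 1/(-16/5 + (-55*T + 6)) = 1/(-16*1/5 + (6 - 55*T)) = 1/(-16/5 + (6 - 55*T)) = 1/(14/5 - 55*T))
D(-61, -61) - 1*647 = -5/(-14 + 275*(-61)) - 1*647 = -5/(-14 - 16775) - 647 = -5/(-16789) - 647 = -5*(-1/16789) - 647 = 5/16789 - 647 = -10862478/16789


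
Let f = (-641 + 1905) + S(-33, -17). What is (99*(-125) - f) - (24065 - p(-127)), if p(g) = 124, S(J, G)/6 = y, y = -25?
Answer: -37430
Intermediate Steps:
S(J, G) = -150 (S(J, G) = 6*(-25) = -150)
f = 1114 (f = (-641 + 1905) - 150 = 1264 - 150 = 1114)
(99*(-125) - f) - (24065 - p(-127)) = (99*(-125) - 1*1114) - (24065 - 1*124) = (-12375 - 1114) - (24065 - 124) = -13489 - 1*23941 = -13489 - 23941 = -37430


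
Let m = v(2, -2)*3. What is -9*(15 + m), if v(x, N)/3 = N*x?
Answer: 189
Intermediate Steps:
v(x, N) = 3*N*x (v(x, N) = 3*(N*x) = 3*N*x)
m = -36 (m = (3*(-2)*2)*3 = -12*3 = -36)
-9*(15 + m) = -9*(15 - 36) = -9*(-21) = 189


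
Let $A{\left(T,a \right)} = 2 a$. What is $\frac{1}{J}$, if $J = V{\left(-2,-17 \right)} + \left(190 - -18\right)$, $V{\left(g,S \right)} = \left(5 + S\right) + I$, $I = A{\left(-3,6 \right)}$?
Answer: $\frac{1}{208} \approx 0.0048077$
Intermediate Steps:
$I = 12$ ($I = 2 \cdot 6 = 12$)
$V{\left(g,S \right)} = 17 + S$ ($V{\left(g,S \right)} = \left(5 + S\right) + 12 = 17 + S$)
$J = 208$ ($J = \left(17 - 17\right) + \left(190 - -18\right) = 0 + \left(190 + 18\right) = 0 + 208 = 208$)
$\frac{1}{J} = \frac{1}{208}$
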